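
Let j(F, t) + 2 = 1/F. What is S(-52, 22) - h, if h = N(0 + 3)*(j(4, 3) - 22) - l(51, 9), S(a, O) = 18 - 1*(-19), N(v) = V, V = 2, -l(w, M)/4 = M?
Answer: 97/2 ≈ 48.500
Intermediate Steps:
j(F, t) = -2 + 1/F
l(w, M) = -4*M
N(v) = 2
S(a, O) = 37 (S(a, O) = 18 + 19 = 37)
h = -23/2 (h = 2*((-2 + 1/4) - 22) - (-4)*9 = 2*((-2 + ¼) - 22) - 1*(-36) = 2*(-7/4 - 22) + 36 = 2*(-95/4) + 36 = -95/2 + 36 = -23/2 ≈ -11.500)
S(-52, 22) - h = 37 - 1*(-23/2) = 37 + 23/2 = 97/2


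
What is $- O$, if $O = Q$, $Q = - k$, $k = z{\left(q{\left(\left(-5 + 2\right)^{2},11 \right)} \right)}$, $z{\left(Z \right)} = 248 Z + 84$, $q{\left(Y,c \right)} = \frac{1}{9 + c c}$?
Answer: $\frac{5584}{65} \approx 85.908$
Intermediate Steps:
$q{\left(Y,c \right)} = \frac{1}{9 + c^{2}}$
$z{\left(Z \right)} = 84 + 248 Z$
$k = \frac{5584}{65}$ ($k = 84 + \frac{248}{9 + 11^{2}} = 84 + \frac{248}{9 + 121} = 84 + \frac{248}{130} = 84 + 248 \cdot \frac{1}{130} = 84 + \frac{124}{65} = \frac{5584}{65} \approx 85.908$)
$Q = - \frac{5584}{65}$ ($Q = \left(-1\right) \frac{5584}{65} = - \frac{5584}{65} \approx -85.908$)
$O = - \frac{5584}{65} \approx -85.908$
$- O = \left(-1\right) \left(- \frac{5584}{65}\right) = \frac{5584}{65}$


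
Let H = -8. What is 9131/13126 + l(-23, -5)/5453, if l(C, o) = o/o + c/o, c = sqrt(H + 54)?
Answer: 49804469/71576078 - sqrt(46)/27265 ≈ 0.69558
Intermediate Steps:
c = sqrt(46) (c = sqrt(-8 + 54) = sqrt(46) ≈ 6.7823)
l(C, o) = 1 + sqrt(46)/o (l(C, o) = o/o + sqrt(46)/o = 1 + sqrt(46)/o)
9131/13126 + l(-23, -5)/5453 = 9131/13126 + ((-5 + sqrt(46))/(-5))/5453 = 9131*(1/13126) - (-5 + sqrt(46))/5*(1/5453) = 9131/13126 + (1 - sqrt(46)/5)*(1/5453) = 9131/13126 + (1/5453 - sqrt(46)/27265) = 49804469/71576078 - sqrt(46)/27265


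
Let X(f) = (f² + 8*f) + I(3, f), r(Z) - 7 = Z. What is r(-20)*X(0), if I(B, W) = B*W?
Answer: 0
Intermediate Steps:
r(Z) = 7 + Z
X(f) = f² + 11*f (X(f) = (f² + 8*f) + 3*f = f² + 11*f)
r(-20)*X(0) = (7 - 20)*(0*(11 + 0)) = -0*11 = -13*0 = 0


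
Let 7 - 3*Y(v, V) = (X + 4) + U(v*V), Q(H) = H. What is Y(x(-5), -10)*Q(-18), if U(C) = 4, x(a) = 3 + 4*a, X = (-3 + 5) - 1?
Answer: 12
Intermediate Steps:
X = 1 (X = 2 - 1 = 1)
Y(v, V) = -⅔ (Y(v, V) = 7/3 - ((1 + 4) + 4)/3 = 7/3 - (5 + 4)/3 = 7/3 - ⅓*9 = 7/3 - 3 = -⅔)
Y(x(-5), -10)*Q(-18) = -⅔*(-18) = 12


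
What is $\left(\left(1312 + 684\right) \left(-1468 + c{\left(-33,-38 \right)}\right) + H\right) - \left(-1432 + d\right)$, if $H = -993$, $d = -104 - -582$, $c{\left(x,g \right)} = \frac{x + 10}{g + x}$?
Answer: $- \frac{207995949}{71} \approx -2.9295 \cdot 10^{6}$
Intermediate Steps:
$c{\left(x,g \right)} = \frac{10 + x}{g + x}$
$d = 478$ ($d = -104 + 582 = 478$)
$\left(\left(1312 + 684\right) \left(-1468 + c{\left(-33,-38 \right)}\right) + H\right) - \left(-1432 + d\right) = \left(\left(1312 + 684\right) \left(-1468 + \frac{10 - 33}{-38 - 33}\right) - 993\right) + \left(1432 - 478\right) = \left(1996 \left(-1468 + \frac{1}{-71} \left(-23\right)\right) - 993\right) + \left(1432 - 478\right) = \left(1996 \left(-1468 - - \frac{23}{71}\right) - 993\right) + 954 = \left(1996 \left(-1468 + \frac{23}{71}\right) - 993\right) + 954 = \left(1996 \left(- \frac{104205}{71}\right) - 993\right) + 954 = \left(- \frac{207993180}{71} - 993\right) + 954 = - \frac{208063683}{71} + 954 = - \frac{207995949}{71}$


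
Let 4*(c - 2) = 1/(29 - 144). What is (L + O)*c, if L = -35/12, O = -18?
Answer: -230669/5520 ≈ -41.788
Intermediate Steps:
c = 919/460 (c = 2 + 1/(4*(29 - 144)) = 2 + (¼)/(-115) = 2 + (¼)*(-1/115) = 2 - 1/460 = 919/460 ≈ 1.9978)
L = -35/12 (L = -35*1/12 = -35/12 ≈ -2.9167)
(L + O)*c = (-35/12 - 18)*(919/460) = -251/12*919/460 = -230669/5520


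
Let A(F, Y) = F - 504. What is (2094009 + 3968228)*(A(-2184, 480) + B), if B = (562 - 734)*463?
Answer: -499067598788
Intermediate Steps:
A(F, Y) = -504 + F
B = -79636 (B = -172*463 = -79636)
(2094009 + 3968228)*(A(-2184, 480) + B) = (2094009 + 3968228)*((-504 - 2184) - 79636) = 6062237*(-2688 - 79636) = 6062237*(-82324) = -499067598788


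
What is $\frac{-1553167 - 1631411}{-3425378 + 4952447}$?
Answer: $- \frac{1061526}{509023} \approx -2.0854$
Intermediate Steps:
$\frac{-1553167 - 1631411}{-3425378 + 4952447} = - \frac{3184578}{1527069} = \left(-3184578\right) \frac{1}{1527069} = - \frac{1061526}{509023}$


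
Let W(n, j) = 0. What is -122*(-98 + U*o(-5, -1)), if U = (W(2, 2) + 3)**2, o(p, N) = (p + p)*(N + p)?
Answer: -53924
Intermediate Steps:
o(p, N) = 2*p*(N + p) (o(p, N) = (2*p)*(N + p) = 2*p*(N + p))
U = 9 (U = (0 + 3)**2 = 3**2 = 9)
-122*(-98 + U*o(-5, -1)) = -122*(-98 + 9*(2*(-5)*(-1 - 5))) = -122*(-98 + 9*(2*(-5)*(-6))) = -122*(-98 + 9*60) = -122*(-98 + 540) = -122*442 = -53924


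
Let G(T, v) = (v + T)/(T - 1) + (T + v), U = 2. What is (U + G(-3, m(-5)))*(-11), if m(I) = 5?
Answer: -77/2 ≈ -38.500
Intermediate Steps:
G(T, v) = T + v + (T + v)/(-1 + T) (G(T, v) = (T + v)/(-1 + T) + (T + v) = T + v + (T + v)/(-1 + T))
(U + G(-3, m(-5)))*(-11) = (2 - 3*(-3 + 5)/(-1 - 3))*(-11) = (2 - 3*2/(-4))*(-11) = (2 - 3*(-1/4)*2)*(-11) = (2 + 3/2)*(-11) = (7/2)*(-11) = -77/2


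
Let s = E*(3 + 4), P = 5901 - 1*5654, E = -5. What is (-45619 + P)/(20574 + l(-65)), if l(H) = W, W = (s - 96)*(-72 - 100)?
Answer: -22686/21553 ≈ -1.0526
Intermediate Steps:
P = 247 (P = 5901 - 5654 = 247)
s = -35 (s = -5*(3 + 4) = -5*7 = -35)
W = 22532 (W = (-35 - 96)*(-72 - 100) = -131*(-172) = 22532)
l(H) = 22532
(-45619 + P)/(20574 + l(-65)) = (-45619 + 247)/(20574 + 22532) = -45372/43106 = -45372*1/43106 = -22686/21553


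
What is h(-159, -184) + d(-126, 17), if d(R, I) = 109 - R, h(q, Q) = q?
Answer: 76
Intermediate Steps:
h(-159, -184) + d(-126, 17) = -159 + (109 - 1*(-126)) = -159 + (109 + 126) = -159 + 235 = 76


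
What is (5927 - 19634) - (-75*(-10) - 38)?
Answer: -14419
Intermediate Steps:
(5927 - 19634) - (-75*(-10) - 38) = -13707 - (750 - 38) = -13707 - 1*712 = -13707 - 712 = -14419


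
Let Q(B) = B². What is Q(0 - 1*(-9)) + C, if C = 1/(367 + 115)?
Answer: 39043/482 ≈ 81.002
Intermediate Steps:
C = 1/482 ≈ 0.0020747
Q(0 - 1*(-9)) + C = (0 - 1*(-9))² + 1/482 = (0 + 9)² + 1/482 = 9² + 1/482 = 81 + 1/482 = 39043/482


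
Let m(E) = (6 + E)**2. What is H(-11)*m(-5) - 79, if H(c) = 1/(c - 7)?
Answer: -1423/18 ≈ -79.056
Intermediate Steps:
H(c) = 1/(-7 + c)
H(-11)*m(-5) - 79 = (6 - 5)**2/(-7 - 11) - 79 = 1**2/(-18) - 79 = -1/18*1 - 79 = -1/18 - 79 = -1423/18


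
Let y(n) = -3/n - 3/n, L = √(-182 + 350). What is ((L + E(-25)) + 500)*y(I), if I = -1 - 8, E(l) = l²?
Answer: 750 + 4*√42/3 ≈ 758.64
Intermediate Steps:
L = 2*√42 (L = √168 = 2*√42 ≈ 12.961)
I = -9
y(n) = -6/n
((L + E(-25)) + 500)*y(I) = ((2*√42 + (-25)²) + 500)*(-6/(-9)) = ((2*√42 + 625) + 500)*(-6*(-⅑)) = ((625 + 2*√42) + 500)*(⅔) = (1125 + 2*√42)*(⅔) = 750 + 4*√42/3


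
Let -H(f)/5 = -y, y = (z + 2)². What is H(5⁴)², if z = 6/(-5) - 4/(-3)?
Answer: 1048576/2025 ≈ 517.82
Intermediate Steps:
z = 2/15 (z = 6*(-⅕) - 4*(-⅓) = -6/5 + 4/3 = 2/15 ≈ 0.13333)
y = 1024/225 (y = (2/15 + 2)² = (32/15)² = 1024/225 ≈ 4.5511)
H(f) = 1024/45 (H(f) = -(-5)*1024/225 = -5*(-1024/225) = 1024/45)
H(5⁴)² = (1024/45)² = 1048576/2025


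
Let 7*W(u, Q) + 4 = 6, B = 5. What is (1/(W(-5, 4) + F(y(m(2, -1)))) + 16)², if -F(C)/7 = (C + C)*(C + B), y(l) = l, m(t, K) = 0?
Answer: 1521/4 ≈ 380.25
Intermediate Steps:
W(u, Q) = 2/7 (W(u, Q) = -4/7 + (⅐)*6 = -4/7 + 6/7 = 2/7)
F(C) = -14*C*(5 + C) (F(C) = -7*(C + C)*(C + 5) = -7*2*C*(5 + C) = -14*C*(5 + C))
(1/(W(-5, 4) + F(y(m(2, -1)))) + 16)² = (1/(2/7 - 14*0*(5 + 0)) + 16)² = (1/(2/7 - 14*0*5) + 16)² = (1/(2/7 + 0) + 16)² = (1/(2/7) + 16)² = (7/2 + 16)² = (39/2)² = 1521/4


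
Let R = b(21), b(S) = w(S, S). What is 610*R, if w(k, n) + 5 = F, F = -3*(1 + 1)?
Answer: -6710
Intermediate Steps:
F = -6 (F = -3*2 = -6)
w(k, n) = -11 (w(k, n) = -5 - 6 = -11)
b(S) = -11
R = -11
610*R = 610*(-11) = -6710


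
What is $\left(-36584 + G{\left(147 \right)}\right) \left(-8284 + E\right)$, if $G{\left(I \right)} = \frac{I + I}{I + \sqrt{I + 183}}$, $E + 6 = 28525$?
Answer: $- \frac{5250494957910}{7093} - \frac{1983030 \sqrt{330}}{7093} \approx -7.4024 \cdot 10^{8}$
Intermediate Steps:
$E = 28519$ ($E = -6 + 28525 = 28519$)
$G{\left(I \right)} = \frac{2 I}{I + \sqrt{183 + I}}$
$\left(-36584 + G{\left(147 \right)}\right) \left(-8284 + E\right) = \left(-36584 + 2 \cdot 147 \frac{1}{147 + \sqrt{183 + 147}}\right) \left(-8284 + 28519\right) = \left(-36584 + 2 \cdot 147 \frac{1}{147 + \sqrt{330}}\right) 20235 = \left(-36584 + \frac{294}{147 + \sqrt{330}}\right) 20235 = -740277240 + \frac{5949090}{147 + \sqrt{330}}$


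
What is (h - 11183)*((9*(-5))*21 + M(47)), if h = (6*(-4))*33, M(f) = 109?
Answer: 10011100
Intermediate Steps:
h = -792 (h = -24*33 = -792)
(h - 11183)*((9*(-5))*21 + M(47)) = (-792 - 11183)*((9*(-5))*21 + 109) = -11975*(-45*21 + 109) = -11975*(-945 + 109) = -11975*(-836) = 10011100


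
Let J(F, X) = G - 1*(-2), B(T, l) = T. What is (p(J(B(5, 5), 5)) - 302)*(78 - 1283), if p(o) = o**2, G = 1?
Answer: 353065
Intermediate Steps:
J(F, X) = 3 (J(F, X) = 1 - 1*(-2) = 1 + 2 = 3)
(p(J(B(5, 5), 5)) - 302)*(78 - 1283) = (3**2 - 302)*(78 - 1283) = (9 - 302)*(-1205) = -293*(-1205) = 353065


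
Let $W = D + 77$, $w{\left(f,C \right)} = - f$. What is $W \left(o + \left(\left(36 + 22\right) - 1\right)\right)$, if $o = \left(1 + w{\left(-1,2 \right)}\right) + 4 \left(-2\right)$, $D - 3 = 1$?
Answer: $4131$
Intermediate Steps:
$D = 4$ ($D = 3 + 1 = 4$)
$W = 81$ ($W = 4 + 77 = 81$)
$o = -6$ ($o = \left(1 - -1\right) + 4 \left(-2\right) = \left(1 + 1\right) - 8 = 2 - 8 = -6$)
$W \left(o + \left(\left(36 + 22\right) - 1\right)\right) = 81 \left(-6 + \left(\left(36 + 22\right) - 1\right)\right) = 81 \left(-6 + \left(58 - 1\right)\right) = 81 \left(-6 + 57\right) = 81 \cdot 51 = 4131$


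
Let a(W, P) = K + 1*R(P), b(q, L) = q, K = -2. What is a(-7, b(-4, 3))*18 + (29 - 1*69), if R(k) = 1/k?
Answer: -161/2 ≈ -80.500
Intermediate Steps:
a(W, P) = -2 + 1/P
a(-7, b(-4, 3))*18 + (29 - 1*69) = (-2 + 1/(-4))*18 + (29 - 1*69) = (-2 - ¼)*18 + (29 - 69) = -9/4*18 - 40 = -81/2 - 40 = -161/2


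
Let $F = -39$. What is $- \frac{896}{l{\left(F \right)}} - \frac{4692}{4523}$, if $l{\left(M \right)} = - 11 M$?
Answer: $- \frac{6065476}{1940367} \approx -3.1259$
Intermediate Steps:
$- \frac{896}{l{\left(F \right)}} - \frac{4692}{4523} = - \frac{896}{\left(-11\right) \left(-39\right)} - \frac{4692}{4523} = - \frac{896}{429} - \frac{4692}{4523} = - \frac{6065476}{1940367}$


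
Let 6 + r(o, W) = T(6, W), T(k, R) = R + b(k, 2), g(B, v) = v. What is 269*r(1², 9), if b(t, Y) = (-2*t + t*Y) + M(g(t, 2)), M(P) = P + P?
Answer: 1883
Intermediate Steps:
M(P) = 2*P
b(t, Y) = 4 - 2*t + Y*t (b(t, Y) = (-2*t + t*Y) + 2*2 = (-2*t + Y*t) + 4 = 4 - 2*t + Y*t)
T(k, R) = 4 + R (T(k, R) = R + (4 - 2*k + 2*k) = R + 4 = 4 + R)
r(o, W) = -2 + W (r(o, W) = -6 + (4 + W) = -2 + W)
269*r(1², 9) = 269*(-2 + 9) = 269*7 = 1883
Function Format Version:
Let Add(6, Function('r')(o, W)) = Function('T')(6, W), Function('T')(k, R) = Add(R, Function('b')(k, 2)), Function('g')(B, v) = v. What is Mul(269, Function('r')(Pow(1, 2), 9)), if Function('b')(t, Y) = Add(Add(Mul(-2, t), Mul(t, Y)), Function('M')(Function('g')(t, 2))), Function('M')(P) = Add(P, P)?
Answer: 1883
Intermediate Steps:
Function('M')(P) = Mul(2, P)
Function('b')(t, Y) = Add(4, Mul(-2, t), Mul(Y, t)) (Function('b')(t, Y) = Add(Add(Mul(-2, t), Mul(t, Y)), Mul(2, 2)) = Add(Add(Mul(-2, t), Mul(Y, t)), 4) = Add(4, Mul(-2, t), Mul(Y, t)))
Function('T')(k, R) = Add(4, R) (Function('T')(k, R) = Add(R, Add(4, Mul(-2, k), Mul(2, k))) = Add(R, 4) = Add(4, R))
Function('r')(o, W) = Add(-2, W) (Function('r')(o, W) = Add(-6, Add(4, W)) = Add(-2, W))
Mul(269, Function('r')(Pow(1, 2), 9)) = Mul(269, Add(-2, 9)) = Mul(269, 7) = 1883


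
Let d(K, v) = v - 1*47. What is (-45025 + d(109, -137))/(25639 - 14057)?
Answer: -45209/11582 ≈ -3.9034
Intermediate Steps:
d(K, v) = -47 + v (d(K, v) = v - 47 = -47 + v)
(-45025 + d(109, -137))/(25639 - 14057) = (-45025 + (-47 - 137))/(25639 - 14057) = (-45025 - 184)/11582 = -45209*1/11582 = -45209/11582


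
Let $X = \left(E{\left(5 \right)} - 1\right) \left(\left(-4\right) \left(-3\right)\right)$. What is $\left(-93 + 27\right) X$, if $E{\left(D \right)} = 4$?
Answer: $-2376$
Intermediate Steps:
$X = 36$ ($X = \left(4 - 1\right) \left(\left(-4\right) \left(-3\right)\right) = 3 \cdot 12 = 36$)
$\left(-93 + 27\right) X = \left(-93 + 27\right) 36 = \left(-66\right) 36 = -2376$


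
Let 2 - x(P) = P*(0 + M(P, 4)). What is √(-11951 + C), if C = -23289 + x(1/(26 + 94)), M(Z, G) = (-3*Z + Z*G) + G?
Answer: I*√507427681/120 ≈ 187.72*I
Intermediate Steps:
M(Z, G) = G - 3*Z + G*Z (M(Z, G) = (-3*Z + G*Z) + G = G - 3*Z + G*Z)
x(P) = 2 - P*(4 + P) (x(P) = 2 - P*(0 + (4 - 3*P + 4*P)) = 2 - P*(0 + (4 + P)) = 2 - P*(4 + P))
C = -335333281/14400 (C = -23289 + (2 - (4 + 1/(26 + 94))/(26 + 94)) = -23289 + (2 - 1*(4 + 1/120)/120) = -23289 + (2 - 1*1/120*(4 + 1/120)) = -23289 + (2 - 1*1/120*481/120) = -23289 + (2 - 481/14400) = -23289 + 28319/14400 = -335333281/14400 ≈ -23287.)
√(-11951 + C) = √(-11951 - 335333281/14400) = √(-507427681/14400) = I*√507427681/120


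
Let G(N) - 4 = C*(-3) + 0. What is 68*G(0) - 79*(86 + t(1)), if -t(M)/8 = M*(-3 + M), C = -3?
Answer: -7174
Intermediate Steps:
t(M) = -8*M*(-3 + M)
G(N) = 13 (G(N) = 4 + (-3*(-3) + 0) = 4 + (9 + 0) = 4 + 9 = 13)
68*G(0) - 79*(86 + t(1)) = 68*13 - 79*(86 + 8*1*(3 - 1*1)) = 884 - 79*(86 + 8*1*(3 - 1)) = 884 - 79*(86 + 8*1*2) = 884 - 79*(86 + 16) = 884 - 79*102 = 884 - 8058 = -7174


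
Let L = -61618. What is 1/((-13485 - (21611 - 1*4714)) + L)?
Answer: -1/92000 ≈ -1.0870e-5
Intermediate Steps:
1/((-13485 - (21611 - 1*4714)) + L) = 1/((-13485 - (21611 - 1*4714)) - 61618) = 1/((-13485 - (21611 - 4714)) - 61618) = 1/((-13485 - 1*16897) - 61618) = 1/((-13485 - 16897) - 61618) = 1/(-30382 - 61618) = 1/(-92000) = -1/92000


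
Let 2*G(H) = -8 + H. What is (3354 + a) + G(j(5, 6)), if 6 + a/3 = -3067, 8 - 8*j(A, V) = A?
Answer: -93901/16 ≈ -5868.8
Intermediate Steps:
j(A, V) = 1 - A/8
a = -9219 (a = -18 + 3*(-3067) = -18 - 9201 = -9219)
G(H) = -4 + H/2 (G(H) = (-8 + H)/2 = -4 + H/2)
(3354 + a) + G(j(5, 6)) = (3354 - 9219) + (-4 + (1 - ⅛*5)/2) = -5865 + (-4 + (1 - 5/8)/2) = -5865 + (-4 + (½)*(3/8)) = -5865 + (-4 + 3/16) = -5865 - 61/16 = -93901/16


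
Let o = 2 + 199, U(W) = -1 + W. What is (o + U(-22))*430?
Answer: 76540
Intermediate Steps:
o = 201
(o + U(-22))*430 = (201 + (-1 - 22))*430 = (201 - 23)*430 = 178*430 = 76540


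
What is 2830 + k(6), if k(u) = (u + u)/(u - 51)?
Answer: 42446/15 ≈ 2829.7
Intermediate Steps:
k(u) = 2*u/(-51 + u) (k(u) = (2*u)/(-51 + u) = 2*u/(-51 + u))
2830 + k(6) = 2830 + 2*6/(-51 + 6) = 2830 + 2*6/(-45) = 2830 + 2*6*(-1/45) = 2830 - 4/15 = 42446/15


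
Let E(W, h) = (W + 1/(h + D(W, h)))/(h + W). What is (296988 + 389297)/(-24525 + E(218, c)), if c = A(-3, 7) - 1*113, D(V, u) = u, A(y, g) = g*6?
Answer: -2865102618/102380779 ≈ -27.985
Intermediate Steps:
A(y, g) = 6*g
c = -71 (c = 6*7 - 1*113 = 42 - 113 = -71)
E(W, h) = (W + 1/(2*h))/(W + h) (E(W, h) = (W + 1/(h + h))/(h + W) = (W + 1/(2*h))/(W + h))
(296988 + 389297)/(-24525 + E(218, c)) = (296988 + 389297)/(-24525 + (½ + 218*(-71))/((-71)*(218 - 71))) = 686285/(-24525 - 1/71*(½ - 15478)/147) = 686285/(-24525 - 1/71*1/147*(-30955/2)) = 686285/(-24525 + 30955/20874) = 686285/(-511903895/20874) = 686285*(-20874/511903895) = -2865102618/102380779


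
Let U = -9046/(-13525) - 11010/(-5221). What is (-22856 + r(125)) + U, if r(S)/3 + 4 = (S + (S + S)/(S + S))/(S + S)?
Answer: -8072493079391/353070125 ≈ -22864.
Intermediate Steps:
r(S) = -12 + 3*(1 + S)/(2*S) (r(S) = -12 + 3*((S + (S + S)/(S + S))/(S + S)) = -12 + 3*((S + (2*S)/((2*S)))/((2*S))) = -12 + 3*((S + (2*S)*(1/(2*S)))*(1/(2*S))) = -12 + 3*((S + 1)*(1/(2*S))) = -12 + 3*((1 + S)*(1/(2*S))) = -12 + 3*((1 + S)/(2*S)) = -12 + 3*(1 + S)/(2*S))
U = 196139416/70614025 (U = -9046*(-1/13525) - 11010*(-1/5221) = 9046/13525 + 11010/5221 = 196139416/70614025 ≈ 2.7776)
(-22856 + r(125)) + U = (-22856 + (3/2)*(1 - 7*125)/125) + 196139416/70614025 = (-22856 + (3/2)*(1/125)*(1 - 875)) + 196139416/70614025 = (-22856 + (3/2)*(1/125)*(-874)) + 196139416/70614025 = (-22856 - 1311/125) + 196139416/70614025 = -2858311/125 + 196139416/70614025 = -8072493079391/353070125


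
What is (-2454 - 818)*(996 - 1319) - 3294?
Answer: 1053562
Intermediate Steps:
(-2454 - 818)*(996 - 1319) - 3294 = -3272*(-323) - 3294 = 1056856 - 3294 = 1053562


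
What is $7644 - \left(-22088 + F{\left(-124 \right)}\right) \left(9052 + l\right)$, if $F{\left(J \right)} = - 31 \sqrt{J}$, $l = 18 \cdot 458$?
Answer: $382041692 + 1072352 i \sqrt{31} \approx 3.8204 \cdot 10^{8} + 5.9706 \cdot 10^{6} i$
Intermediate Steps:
$l = 8244$
$7644 - \left(-22088 + F{\left(-124 \right)}\right) \left(9052 + l\right) = 7644 - \left(-22088 - 31 \sqrt{-124}\right) \left(9052 + 8244\right) = 7644 - \left(-22088 - 31 \cdot 2 i \sqrt{31}\right) 17296 = 7644 - \left(-22088 - 62 i \sqrt{31}\right) 17296 = 7644 - \left(-382034048 - 1072352 i \sqrt{31}\right) = 7644 + \left(382034048 + 1072352 i \sqrt{31}\right) = 382041692 + 1072352 i \sqrt{31}$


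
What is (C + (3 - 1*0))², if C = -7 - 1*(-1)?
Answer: 9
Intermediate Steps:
C = -6 (C = -7 + 1 = -6)
(C + (3 - 1*0))² = (-6 + (3 - 1*0))² = (-6 + (3 + 0))² = (-6 + 3)² = (-3)² = 9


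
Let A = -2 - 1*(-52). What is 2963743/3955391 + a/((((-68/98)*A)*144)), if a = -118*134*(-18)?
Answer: -756070644327/13448329400 ≈ -56.220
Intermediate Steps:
a = 284616 (a = -15812*(-18) = 284616)
A = 50 (A = -2 + 52 = 50)
2963743/3955391 + a/((((-68/98)*A)*144)) = 2963743/3955391 + 284616/(((-68/98*50)*144)) = 2963743*(1/3955391) + 284616/(((-68*1/98*50)*144)) = 2963743/3955391 + 284616/((-34/49*50*144)) = 2963743/3955391 + 284616/((-1700/49*144)) = 2963743/3955391 + 284616/(-244800/49) = 2963743/3955391 + 284616*(-49/244800) = 2963743/3955391 - 193697/3400 = -756070644327/13448329400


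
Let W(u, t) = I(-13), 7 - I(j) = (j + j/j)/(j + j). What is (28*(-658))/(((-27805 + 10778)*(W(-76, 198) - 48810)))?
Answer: -34216/1543242145 ≈ -2.2172e-5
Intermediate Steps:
I(j) = 7 - (1 + j)/(2*j) (I(j) = 7 - (j + j/j)/(j + j) = 7 - (j + 1)/(2*j) = 7 - (1 + j)*1/(2*j) = 7 - (1 + j)/(2*j))
W(u, t) = 85/13 (W(u, t) = (½)*(-1 + 13*(-13))/(-13) = (½)*(-1/13)*(-1 - 169) = (½)*(-1/13)*(-170) = 85/13)
(28*(-658))/(((-27805 + 10778)*(W(-76, 198) - 48810))) = (28*(-658))/(((-27805 + 10778)*(85/13 - 48810))) = -18424/((-17027*(-634445/13))) = -18424/10802695015/13 = -18424*13/10802695015 = -34216/1543242145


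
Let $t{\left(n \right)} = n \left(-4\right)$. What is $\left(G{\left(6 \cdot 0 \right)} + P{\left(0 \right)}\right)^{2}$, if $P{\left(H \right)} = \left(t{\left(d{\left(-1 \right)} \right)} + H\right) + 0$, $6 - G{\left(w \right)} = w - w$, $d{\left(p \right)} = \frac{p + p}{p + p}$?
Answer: $4$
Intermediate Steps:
$d{\left(p \right)} = 1$ ($d{\left(p \right)} = \frac{2 p}{2 p} = 2 p \frac{1}{2 p} = 1$)
$G{\left(w \right)} = 6$ ($G{\left(w \right)} = 6 - \left(w - w\right) = 6 - 0 = 6 + 0 = 6$)
$t{\left(n \right)} = - 4 n$
$P{\left(H \right)} = -4 + H$ ($P{\left(H \right)} = \left(\left(-4\right) 1 + H\right) + 0 = \left(-4 + H\right) + 0 = -4 + H$)
$\left(G{\left(6 \cdot 0 \right)} + P{\left(0 \right)}\right)^{2} = \left(6 + \left(-4 + 0\right)\right)^{2} = \left(6 - 4\right)^{2} = 2^{2} = 4$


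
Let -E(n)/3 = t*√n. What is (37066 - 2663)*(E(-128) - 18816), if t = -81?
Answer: -647326848 + 66879432*I*√2 ≈ -6.4733e+8 + 9.4582e+7*I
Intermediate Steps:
E(n) = 243*√n (E(n) = -(-243)*√n = 243*√n)
(37066 - 2663)*(E(-128) - 18816) = (37066 - 2663)*(243*√(-128) - 18816) = 34403*(243*(8*I*√2) - 18816) = 34403*(1944*I*√2 - 18816) = 34403*(-18816 + 1944*I*√2) = -647326848 + 66879432*I*√2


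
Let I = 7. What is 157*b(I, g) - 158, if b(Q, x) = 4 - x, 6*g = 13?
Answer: 779/6 ≈ 129.83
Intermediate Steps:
g = 13/6 (g = (⅙)*13 = 13/6 ≈ 2.1667)
157*b(I, g) - 158 = 157*(4 - 1*13/6) - 158 = 157*(4 - 13/6) - 158 = 157*(11/6) - 158 = 1727/6 - 158 = 779/6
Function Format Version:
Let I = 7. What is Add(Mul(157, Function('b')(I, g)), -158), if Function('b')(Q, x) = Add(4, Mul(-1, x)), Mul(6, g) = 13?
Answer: Rational(779, 6) ≈ 129.83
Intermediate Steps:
g = Rational(13, 6) (g = Mul(Rational(1, 6), 13) = Rational(13, 6) ≈ 2.1667)
Add(Mul(157, Function('b')(I, g)), -158) = Add(Mul(157, Add(4, Mul(-1, Rational(13, 6)))), -158) = Add(Mul(157, Add(4, Rational(-13, 6))), -158) = Add(Mul(157, Rational(11, 6)), -158) = Add(Rational(1727, 6), -158) = Rational(779, 6)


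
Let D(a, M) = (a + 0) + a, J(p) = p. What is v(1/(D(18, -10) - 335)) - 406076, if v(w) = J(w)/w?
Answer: -406075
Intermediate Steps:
D(a, M) = 2*a (D(a, M) = a + a = 2*a)
v(w) = 1 (v(w) = w/w = 1)
v(1/(D(18, -10) - 335)) - 406076 = 1 - 406076 = -406075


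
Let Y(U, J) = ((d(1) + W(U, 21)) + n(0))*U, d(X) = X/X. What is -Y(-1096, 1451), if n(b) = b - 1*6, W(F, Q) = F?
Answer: -1206696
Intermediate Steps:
d(X) = 1
n(b) = -6 + b (n(b) = b - 6 = -6 + b)
Y(U, J) = U*(-5 + U) (Y(U, J) = ((1 + U) + (-6 + 0))*U = ((1 + U) - 6)*U = (-5 + U)*U = U*(-5 + U))
-Y(-1096, 1451) = -(-1096)*(-5 - 1096) = -(-1096)*(-1101) = -1*1206696 = -1206696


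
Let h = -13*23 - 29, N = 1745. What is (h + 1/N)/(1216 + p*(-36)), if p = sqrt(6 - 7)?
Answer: -43499284/161407265 - 5151231*I/645629060 ≈ -0.2695 - 0.0079786*I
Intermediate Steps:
p = I (p = sqrt(-1) = I ≈ 1.0*I)
h = -328 (h = -299 - 29 = -328)
(h + 1/N)/(1216 + p*(-36)) = (-328 + 1/1745)/(1216 + I*(-36)) = (-328 + 1/1745)/(1216 - 36*I) = -572359*(1216 + 36*I)/2582516240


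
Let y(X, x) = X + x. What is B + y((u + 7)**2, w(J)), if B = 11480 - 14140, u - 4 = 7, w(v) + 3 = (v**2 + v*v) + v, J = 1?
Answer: -2336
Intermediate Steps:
w(v) = -3 + v + 2*v**2 (w(v) = -3 + ((v**2 + v*v) + v) = -3 + ((v**2 + v**2) + v) = -3 + (2*v**2 + v) = -3 + (v + 2*v**2) = -3 + v + 2*v**2)
u = 11 (u = 4 + 7 = 11)
B = -2660
B + y((u + 7)**2, w(J)) = -2660 + ((11 + 7)**2 + (-3 + 1 + 2*1**2)) = -2660 + (18**2 + (-3 + 1 + 2*1)) = -2660 + (324 + (-3 + 1 + 2)) = -2660 + (324 + 0) = -2660 + 324 = -2336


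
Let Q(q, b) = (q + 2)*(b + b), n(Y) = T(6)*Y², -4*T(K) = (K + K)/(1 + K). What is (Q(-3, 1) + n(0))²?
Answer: 4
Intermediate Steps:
T(K) = -K/(2*(1 + K)) (T(K) = -(K + K)/(4*(1 + K)) = -2*K/(4*(1 + K)) = -K/(2*(1 + K)))
n(Y) = -3*Y²/7 (n(Y) = (-1*6/(2 + 2*6))*Y² = (-1*6/(2 + 12))*Y² = (-1*6/14)*Y² = (-1*6*1/14)*Y² = -3*Y²/7)
Q(q, b) = 2*b*(2 + q) (Q(q, b) = (2 + q)*(2*b) = 2*b*(2 + q))
(Q(-3, 1) + n(0))² = (2*1*(2 - 3) - 3/7*0²)² = (2*1*(-1) - 3/7*0)² = (-2 + 0)² = (-2)² = 4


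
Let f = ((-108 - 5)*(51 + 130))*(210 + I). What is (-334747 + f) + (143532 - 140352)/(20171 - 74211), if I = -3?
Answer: -12344135795/2702 ≈ -4.5685e+6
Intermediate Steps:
f = -4233771 (f = ((-108 - 5)*(51 + 130))*(210 - 3) = -113*181*207 = -20453*207 = -4233771)
(-334747 + f) + (143532 - 140352)/(20171 - 74211) = (-334747 - 4233771) + (143532 - 140352)/(20171 - 74211) = -4568518 + 3180/(-54040) = -4568518 + 3180*(-1/54040) = -4568518 - 159/2702 = -12344135795/2702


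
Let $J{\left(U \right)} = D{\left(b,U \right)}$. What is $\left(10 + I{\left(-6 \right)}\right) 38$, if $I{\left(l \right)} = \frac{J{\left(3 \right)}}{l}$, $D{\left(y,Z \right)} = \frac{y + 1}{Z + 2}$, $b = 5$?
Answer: $\frac{1862}{5} \approx 372.4$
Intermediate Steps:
$D{\left(y,Z \right)} = \frac{1 + y}{2 + Z}$
$J{\left(U \right)} = \frac{6}{2 + U}$ ($J{\left(U \right)} = \frac{1 + 5}{2 + U} = \frac{1}{2 + U} 6 = \frac{6}{2 + U}$)
$I{\left(l \right)} = \frac{6}{5 l}$ ($I{\left(l \right)} = \frac{6 \frac{1}{2 + 3}}{l} = \frac{6 \cdot \frac{1}{5}}{l} = \frac{6}{5 l}$)
$\left(10 + I{\left(-6 \right)}\right) 38 = \left(10 + \frac{6}{5 \left(-6\right)}\right) 38 = \left(10 + \frac{6}{5} \left(- \frac{1}{6}\right)\right) 38 = \left(10 - \frac{1}{5}\right) 38 = \frac{49}{5} \cdot 38 = \frac{1862}{5}$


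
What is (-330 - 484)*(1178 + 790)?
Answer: -1601952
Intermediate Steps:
(-330 - 484)*(1178 + 790) = -814*1968 = -1601952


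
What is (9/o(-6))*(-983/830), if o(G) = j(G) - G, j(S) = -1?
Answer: -8847/4150 ≈ -2.1318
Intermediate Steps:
o(G) = -1 - G
(9/o(-6))*(-983/830) = (9/(-1 - 1*(-6)))*(-983/830) = (9/(-1 + 6))*(-983*1/830) = (9/5)*(-983/830) = -8847/4150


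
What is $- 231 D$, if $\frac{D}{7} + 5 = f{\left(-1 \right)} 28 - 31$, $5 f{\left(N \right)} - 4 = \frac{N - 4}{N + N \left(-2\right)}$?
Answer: $\frac{336336}{5} \approx 67267.0$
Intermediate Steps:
$f{\left(N \right)} = \frac{4}{5} - \frac{-4 + N}{5 N}$ ($f{\left(N \right)} = \frac{4}{5} + \frac{\left(N - 4\right) \frac{1}{N + N \left(-2\right)}}{5} = \frac{4}{5} + \frac{\left(-4 + N\right) \frac{1}{N - 2 N}}{5} = \frac{4}{5} + \frac{\left(-4 + N\right) \frac{1}{\left(-1\right) N}}{5} = \frac{4}{5} + \frac{\left(-4 + N\right) \left(- \frac{1}{N}\right)}{5} = \frac{4}{5} + \frac{\left(-1\right) \frac{1}{N} \left(-4 + N\right)}{5} = \frac{4}{5} - \frac{-4 + N}{5 N}$)
$D = - \frac{1456}{5}$ ($D = -35 + 7 \left(\frac{4 + 3 \left(-1\right)}{5 \left(-1\right)} 28 - 31\right) = -35 + 7 \left(\frac{1}{5} \left(-1\right) \left(4 - 3\right) 28 - 31\right) = -35 + 7 \left(\frac{1}{5} \left(-1\right) 1 \cdot 28 - 31\right) = -35 + 7 \left(\left(- \frac{1}{5}\right) 28 - 31\right) = -35 + 7 \left(- \frac{28}{5} - 31\right) = -35 + 7 \left(- \frac{183}{5}\right) = -35 - \frac{1281}{5} = - \frac{1456}{5} \approx -291.2$)
$- 231 D = \left(-231\right) \left(- \frac{1456}{5}\right) = \frac{336336}{5}$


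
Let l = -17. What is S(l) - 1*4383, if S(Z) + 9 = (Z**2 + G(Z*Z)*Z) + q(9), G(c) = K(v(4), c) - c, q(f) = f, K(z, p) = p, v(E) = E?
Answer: -4094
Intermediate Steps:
G(c) = 0 (G(c) = c - c = 0)
S(Z) = Z**2 (S(Z) = -9 + ((Z**2 + 0*Z) + 9) = -9 + ((Z**2 + 0) + 9) = -9 + (Z**2 + 9) = -9 + (9 + Z**2) = Z**2)
S(l) - 1*4383 = (-17)**2 - 1*4383 = 289 - 4383 = -4094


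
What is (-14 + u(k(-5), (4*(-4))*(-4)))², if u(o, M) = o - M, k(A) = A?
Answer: 6889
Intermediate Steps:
(-14 + u(k(-5), (4*(-4))*(-4)))² = (-14 + (-5 - 4*(-4)*(-4)))² = (-14 + (-5 - (-16)*(-4)))² = (-14 + (-5 - 1*64))² = (-14 + (-5 - 64))² = (-14 - 69)² = (-83)² = 6889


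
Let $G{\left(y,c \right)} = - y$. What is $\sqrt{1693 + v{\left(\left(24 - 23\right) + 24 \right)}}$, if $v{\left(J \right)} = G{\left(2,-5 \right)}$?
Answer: $\sqrt{1691} \approx 41.122$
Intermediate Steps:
$v{\left(J \right)} = -2$ ($v{\left(J \right)} = \left(-1\right) 2 = -2$)
$\sqrt{1693 + v{\left(\left(24 - 23\right) + 24 \right)}} = \sqrt{1693 - 2} = \sqrt{1691}$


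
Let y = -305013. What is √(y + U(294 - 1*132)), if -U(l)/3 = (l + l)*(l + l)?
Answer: I*√619941 ≈ 787.36*I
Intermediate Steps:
U(l) = -12*l² (U(l) = -3*(l + l)*(l + l) = -3*2*l*2*l = -12*l²)
√(y + U(294 - 1*132)) = √(-305013 - 12*(294 - 1*132)²) = √(-305013 - 12*(294 - 132)²) = √(-305013 - 12*162²) = √(-305013 - 12*26244) = √(-305013 - 314928) = √(-619941) = I*√619941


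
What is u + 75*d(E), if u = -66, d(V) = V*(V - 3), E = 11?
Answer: 6534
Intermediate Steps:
d(V) = V*(-3 + V)
u + 75*d(E) = -66 + 75*(11*(-3 + 11)) = -66 + 75*(11*8) = -66 + 75*88 = -66 + 6600 = 6534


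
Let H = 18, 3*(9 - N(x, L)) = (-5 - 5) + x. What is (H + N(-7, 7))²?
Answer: 9604/9 ≈ 1067.1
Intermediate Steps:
N(x, L) = 37/3 - x/3 (N(x, L) = 9 - ((-5 - 5) + x)/3 = 9 - (-10 + x)/3 = 9 + (10/3 - x/3) = 37/3 - x/3)
(H + N(-7, 7))² = (18 + (37/3 - ⅓*(-7)))² = (18 + (37/3 + 7/3))² = (18 + 44/3)² = (98/3)² = 9604/9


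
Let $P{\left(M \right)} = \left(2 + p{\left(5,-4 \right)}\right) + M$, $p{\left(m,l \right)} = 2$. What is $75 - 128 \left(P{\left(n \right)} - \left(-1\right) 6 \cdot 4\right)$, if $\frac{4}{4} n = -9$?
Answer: $-2357$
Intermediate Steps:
$n = -9$
$P{\left(M \right)} = 4 + M$ ($P{\left(M \right)} = \left(2 + 2\right) + M = 4 + M$)
$75 - 128 \left(P{\left(n \right)} - \left(-1\right) 6 \cdot 4\right) = 75 - 128 \left(\left(4 - 9\right) - \left(-1\right) 6 \cdot 4\right) = 75 - 128 \left(-5 - \left(-6\right) 4\right) = 75 - 128 \left(-5 - -24\right) = 75 - 128 \left(-5 + 24\right) = 75 - 2432 = -2357$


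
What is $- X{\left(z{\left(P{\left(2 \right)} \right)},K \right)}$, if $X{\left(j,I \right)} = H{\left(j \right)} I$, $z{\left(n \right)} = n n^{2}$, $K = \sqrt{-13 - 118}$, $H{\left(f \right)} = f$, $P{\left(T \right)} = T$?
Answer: $- 8 i \sqrt{131} \approx - 91.564 i$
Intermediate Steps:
$K = i \sqrt{131}$ ($K = \sqrt{-131} = i \sqrt{131} \approx 11.446 i$)
$z{\left(n \right)} = n^{3}$
$X{\left(j,I \right)} = I j$ ($X{\left(j,I \right)} = j I = I j$)
$- X{\left(z{\left(P{\left(2 \right)} \right)},K \right)} = - i \sqrt{131} \cdot 2^{3} = - i \sqrt{131} \cdot 8 = - 8 i \sqrt{131}$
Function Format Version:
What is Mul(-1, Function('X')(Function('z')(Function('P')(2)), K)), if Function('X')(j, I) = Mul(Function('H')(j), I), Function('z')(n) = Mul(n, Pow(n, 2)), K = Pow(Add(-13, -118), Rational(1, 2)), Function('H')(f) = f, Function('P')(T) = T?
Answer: Mul(-8, I, Pow(131, Rational(1, 2))) ≈ Mul(-91.564, I)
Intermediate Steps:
K = Mul(I, Pow(131, Rational(1, 2))) (K = Pow(-131, Rational(1, 2)) = Mul(I, Pow(131, Rational(1, 2))) ≈ Mul(11.446, I))
Function('z')(n) = Pow(n, 3)
Function('X')(j, I) = Mul(I, j) (Function('X')(j, I) = Mul(j, I) = Mul(I, j))
Mul(-1, Function('X')(Function('z')(Function('P')(2)), K)) = Mul(-1, Mul(Mul(I, Pow(131, Rational(1, 2))), Pow(2, 3))) = Mul(-1, Mul(Mul(I, Pow(131, Rational(1, 2))), 8)) = Mul(-1, Mul(8, I, Pow(131, Rational(1, 2)))) = Mul(-8, I, Pow(131, Rational(1, 2)))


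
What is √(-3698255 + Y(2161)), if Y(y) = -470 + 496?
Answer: I*√3698229 ≈ 1923.1*I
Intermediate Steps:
Y(y) = 26
√(-3698255 + Y(2161)) = √(-3698255 + 26) = √(-3698229) = I*√3698229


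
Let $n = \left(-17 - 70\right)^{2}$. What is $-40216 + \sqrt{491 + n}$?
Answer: $-40216 + 2 \sqrt{2015} \approx -40126.0$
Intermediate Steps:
$n = 7569$ ($n = \left(-87\right)^{2} = 7569$)
$-40216 + \sqrt{491 + n} = -40216 + \sqrt{491 + 7569} = -40216 + \sqrt{8060} = -40216 + 2 \sqrt{2015}$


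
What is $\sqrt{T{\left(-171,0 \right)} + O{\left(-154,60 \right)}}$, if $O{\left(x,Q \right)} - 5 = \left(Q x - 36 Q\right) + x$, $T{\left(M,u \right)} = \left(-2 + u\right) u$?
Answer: $i \sqrt{11549} \approx 107.47 i$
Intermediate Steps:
$T{\left(M,u \right)} = u \left(-2 + u\right)$
$O{\left(x,Q \right)} = 5 + x - 36 Q + Q x$ ($O{\left(x,Q \right)} = 5 + \left(\left(Q x - 36 Q\right) + x\right) = 5 + \left(\left(- 36 Q + Q x\right) + x\right) = 5 + \left(x - 36 Q + Q x\right) = 5 + x - 36 Q + Q x$)
$\sqrt{T{\left(-171,0 \right)} + O{\left(-154,60 \right)}} = \sqrt{0 \left(-2 + 0\right) + \left(5 - 154 - 2160 + 60 \left(-154\right)\right)} = \sqrt{0 \left(-2\right) - 11549} = \sqrt{0 - 11549} = \sqrt{-11549} = i \sqrt{11549}$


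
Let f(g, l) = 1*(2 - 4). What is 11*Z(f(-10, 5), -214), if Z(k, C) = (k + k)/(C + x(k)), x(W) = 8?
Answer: 22/103 ≈ 0.21359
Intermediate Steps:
f(g, l) = -2 (f(g, l) = 1*(-2) = -2)
Z(k, C) = 2*k/(8 + C) (Z(k, C) = (k + k)/(C + 8) = (2*k)/(8 + C) = 2*k/(8 + C))
11*Z(f(-10, 5), -214) = 11*(2*(-2)/(8 - 214)) = 11*(2*(-2)/(-206)) = 11*(2*(-2)*(-1/206)) = 11*(2/103) = 22/103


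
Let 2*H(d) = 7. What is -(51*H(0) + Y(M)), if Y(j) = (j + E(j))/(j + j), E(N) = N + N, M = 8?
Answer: -180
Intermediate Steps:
E(N) = 2*N
Y(j) = 3/2 (Y(j) = (j + 2*j)/(j + j) = (3*j)/((2*j)) = (3*j)*(1/(2*j)) = 3/2)
H(d) = 7/2 (H(d) = (1/2)*7 = 7/2)
-(51*H(0) + Y(M)) = -(51*(7/2) + 3/2) = -(357/2 + 3/2) = -1*180 = -180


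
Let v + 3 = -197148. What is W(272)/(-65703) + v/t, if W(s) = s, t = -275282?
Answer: 12878535449/18086853246 ≈ 0.71204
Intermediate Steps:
v = -197151 (v = -3 - 197148 = -197151)
W(272)/(-65703) + v/t = 272/(-65703) - 197151/(-275282) = 272*(-1/65703) - 197151*(-1/275282) = -272/65703 + 197151/275282 = 12878535449/18086853246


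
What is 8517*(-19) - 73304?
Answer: -235127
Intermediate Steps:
8517*(-19) - 73304 = -161823 - 73304 = -235127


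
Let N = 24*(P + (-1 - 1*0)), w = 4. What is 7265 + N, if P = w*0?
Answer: 7241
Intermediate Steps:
P = 0 (P = 4*0 = 0)
N = -24 (N = 24*(0 + (-1 - 1*0)) = 24*(0 + (-1 + 0)) = 24*(0 - 1) = 24*(-1) = -24)
7265 + N = 7265 - 24 = 7241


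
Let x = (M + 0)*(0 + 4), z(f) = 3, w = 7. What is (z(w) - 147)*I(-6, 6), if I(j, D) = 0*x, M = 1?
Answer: 0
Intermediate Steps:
x = 4 (x = (1 + 0)*(0 + 4) = 1*4 = 4)
I(j, D) = 0 (I(j, D) = 0*4 = 0)
(z(w) - 147)*I(-6, 6) = (3 - 147)*0 = -144*0 = 0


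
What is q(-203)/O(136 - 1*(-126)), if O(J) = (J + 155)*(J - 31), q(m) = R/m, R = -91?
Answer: 13/2793483 ≈ 4.6537e-6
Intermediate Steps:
q(m) = -91/m
O(J) = (-31 + J)*(155 + J) (O(J) = (155 + J)*(-31 + J) = (-31 + J)*(155 + J))
q(-203)/O(136 - 1*(-126)) = (-91/(-203))/(-4805 + (136 - 1*(-126))² + 124*(136 - 1*(-126))) = (-91*(-1/203))/(-4805 + (136 + 126)² + 124*(136 + 126)) = 13/(29*(-4805 + 262² + 124*262)) = 13/(29*(-4805 + 68644 + 32488)) = (13/29)/96327 = (13/29)*(1/96327) = 13/2793483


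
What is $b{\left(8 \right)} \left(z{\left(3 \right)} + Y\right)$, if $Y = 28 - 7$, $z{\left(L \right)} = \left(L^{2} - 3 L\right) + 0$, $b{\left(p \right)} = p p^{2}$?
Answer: $10752$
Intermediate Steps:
$b{\left(p \right)} = p^{3}$
$z{\left(L \right)} = L^{2} - 3 L$
$Y = 21$ ($Y = 28 - 7 = 21$)
$b{\left(8 \right)} \left(z{\left(3 \right)} + Y\right) = 8^{3} \left(3 \left(-3 + 3\right) + 21\right) = 512 \left(3 \cdot 0 + 21\right) = 512 \left(0 + 21\right) = 512 \cdot 21 = 10752$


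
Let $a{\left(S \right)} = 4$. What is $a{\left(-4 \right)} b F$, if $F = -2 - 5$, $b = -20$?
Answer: $560$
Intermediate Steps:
$F = -7$ ($F = -2 - 5 = -7$)
$a{\left(-4 \right)} b F = 4 \left(-20\right) \left(-7\right) = \left(-80\right) \left(-7\right) = 560$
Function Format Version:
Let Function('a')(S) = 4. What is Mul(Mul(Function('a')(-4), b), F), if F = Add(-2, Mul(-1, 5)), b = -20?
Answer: 560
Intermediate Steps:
F = -7 (F = Add(-2, -5) = -7)
Mul(Mul(Function('a')(-4), b), F) = Mul(Mul(4, -20), -7) = Mul(-80, -7) = 560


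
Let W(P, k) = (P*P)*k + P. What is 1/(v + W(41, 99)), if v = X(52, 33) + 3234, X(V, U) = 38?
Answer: 1/169732 ≈ 5.8916e-6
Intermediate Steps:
v = 3272 (v = 38 + 3234 = 3272)
W(P, k) = P + k*P² (W(P, k) = P²*k + P = k*P² + P = P + k*P²)
1/(v + W(41, 99)) = 1/(3272 + 41*(1 + 41*99)) = 1/(3272 + 41*(1 + 4059)) = 1/(3272 + 41*4060) = 1/(3272 + 166460) = 1/169732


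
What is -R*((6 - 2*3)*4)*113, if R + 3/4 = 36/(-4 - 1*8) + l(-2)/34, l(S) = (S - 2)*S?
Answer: 0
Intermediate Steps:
l(S) = S*(-2 + S) (l(S) = (-2 + S)*S = S*(-2 + S))
R = -239/68 (R = -3/4 + (36/(-4 - 1*8) - 2*(-2 - 2)/34) = -3/4 + (36/(-4 - 8) - 2*(-4)*(1/34)) = -3/4 + (36/(-12) + 8*(1/34)) = -3/4 + (36*(-1/12) + 4/17) = -3/4 + (-3 + 4/17) = -3/4 - 47/17 = -239/68 ≈ -3.5147)
-R*((6 - 2*3)*4)*113 = -(-239)*((6 - 2*3)*4)*113/68 = -(-239)*((6 - 6)*4)*113/68 = -(-239)*(0*4)*113/68 = -(-239)*0*113/68 = -(-239)*0/68 = -1*0 = 0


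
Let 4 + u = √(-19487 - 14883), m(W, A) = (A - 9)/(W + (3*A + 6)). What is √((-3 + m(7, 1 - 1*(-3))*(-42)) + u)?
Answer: √(35 + 25*I*√34370)/5 ≈ 9.6643 + 9.5916*I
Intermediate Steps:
m(W, A) = (-9 + A)/(6 + W + 3*A) (m(W, A) = (-9 + A)/(W + (6 + 3*A)) = (-9 + A)/(6 + W + 3*A))
u = -4 + I*√34370 (u = -4 + √(-19487 - 14883) = -4 + √(-34370) = -4 + I*√34370 ≈ -4.0 + 185.39*I)
√((-3 + m(7, 1 - 1*(-3))*(-42)) + u) = √((-3 + ((-9 + (1 - 1*(-3)))/(6 + 7 + 3*(1 - 1*(-3))))*(-42)) + (-4 + I*√34370)) = √((-3 + ((-9 + (1 + 3))/(6 + 7 + 3*(1 + 3)))*(-42)) + (-4 + I*√34370)) = √((-3 + ((-9 + 4)/(6 + 7 + 3*4))*(-42)) + (-4 + I*√34370)) = √((-3 + (-5/(6 + 7 + 12))*(-42)) + (-4 + I*√34370)) = √((-3 + (-5/25)*(-42)) + (-4 + I*√34370)) = √((-3 + ((1/25)*(-5))*(-42)) + (-4 + I*√34370)) = √((-3 - ⅕*(-42)) + (-4 + I*√34370)) = √((-3 + 42/5) + (-4 + I*√34370)) = √(27/5 + (-4 + I*√34370)) = √(7/5 + I*√34370)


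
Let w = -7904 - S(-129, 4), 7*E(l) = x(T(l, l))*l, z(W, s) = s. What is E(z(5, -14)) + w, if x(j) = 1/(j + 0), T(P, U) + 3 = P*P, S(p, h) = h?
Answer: -1526246/193 ≈ -7908.0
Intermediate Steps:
T(P, U) = -3 + P² (T(P, U) = -3 + P*P = -3 + P²)
x(j) = 1/j
E(l) = l/(7*(-3 + l²)) (E(l) = (l/(-3 + l²))/7 = l/(7*(-3 + l²)))
w = -7908 (w = -7904 - 1*4 = -7904 - 4 = -7908)
E(z(5, -14)) + w = (⅐)*(-14)/(-3 + (-14)²) - 7908 = (⅐)*(-14)/(-3 + 196) - 7908 = (⅐)*(-14)/193 - 7908 = (⅐)*(-14)*(1/193) - 7908 = -2/193 - 7908 = -1526246/193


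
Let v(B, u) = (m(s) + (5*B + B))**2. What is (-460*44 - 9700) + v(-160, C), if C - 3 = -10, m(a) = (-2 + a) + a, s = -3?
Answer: 907084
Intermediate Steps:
m(a) = -2 + 2*a
C = -7 (C = 3 - 10 = -7)
v(B, u) = (-8 + 6*B)**2 (v(B, u) = ((-2 + 2*(-3)) + (5*B + B))**2 = ((-2 - 6) + 6*B)**2 = (-8 + 6*B)**2)
(-460*44 - 9700) + v(-160, C) = (-460*44 - 9700) + 4*(-4 + 3*(-160))**2 = (-20240 - 9700) + 4*(-4 - 480)**2 = -29940 + 4*(-484)**2 = -29940 + 4*234256 = -29940 + 937024 = 907084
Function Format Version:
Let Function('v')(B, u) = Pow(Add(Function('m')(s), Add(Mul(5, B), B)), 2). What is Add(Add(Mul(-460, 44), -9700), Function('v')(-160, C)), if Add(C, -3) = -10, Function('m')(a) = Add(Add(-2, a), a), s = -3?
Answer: 907084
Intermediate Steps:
Function('m')(a) = Add(-2, Mul(2, a))
C = -7 (C = Add(3, -10) = -7)
Function('v')(B, u) = Pow(Add(-8, Mul(6, B)), 2) (Function('v')(B, u) = Pow(Add(Add(-2, Mul(2, -3)), Add(Mul(5, B), B)), 2) = Pow(Add(Add(-2, -6), Mul(6, B)), 2) = Pow(Add(-8, Mul(6, B)), 2))
Add(Add(Mul(-460, 44), -9700), Function('v')(-160, C)) = Add(Add(Mul(-460, 44), -9700), Mul(4, Pow(Add(-4, Mul(3, -160)), 2))) = Add(Add(-20240, -9700), Mul(4, Pow(Add(-4, -480), 2))) = Add(-29940, Mul(4, Pow(-484, 2))) = Add(-29940, Mul(4, 234256)) = Add(-29940, 937024) = 907084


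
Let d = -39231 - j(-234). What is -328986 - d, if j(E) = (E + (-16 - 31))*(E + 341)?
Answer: -319822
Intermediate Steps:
j(E) = (-47 + E)*(341 + E) (j(E) = (E - 47)*(341 + E) = (-47 + E)*(341 + E))
d = -9164 (d = -39231 - (-16027 + (-234)² + 294*(-234)) = -39231 - (-16027 + 54756 - 68796) = -39231 - 1*(-30067) = -39231 + 30067 = -9164)
-328986 - d = -328986 - 1*(-9164) = -328986 + 9164 = -319822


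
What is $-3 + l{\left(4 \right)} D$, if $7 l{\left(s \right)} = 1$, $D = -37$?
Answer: $- \frac{58}{7} \approx -8.2857$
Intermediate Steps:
$l{\left(s \right)} = \frac{1}{7}$ ($l{\left(s \right)} = \frac{1}{7} \cdot 1 = \frac{1}{7}$)
$-3 + l{\left(4 \right)} D = -3 + \frac{1}{7} \left(-37\right) = -3 - \frac{37}{7} = - \frac{58}{7}$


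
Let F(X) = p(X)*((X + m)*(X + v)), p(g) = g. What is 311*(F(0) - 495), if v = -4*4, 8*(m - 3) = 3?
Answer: -153945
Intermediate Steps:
m = 27/8 (m = 3 + (⅛)*3 = 3 + 3/8 = 27/8 ≈ 3.3750)
v = -16
F(X) = X*(-16 + X)*(27/8 + X) (F(X) = X*((X + 27/8)*(X - 16)) = X*((27/8 + X)*(-16 + X)) = X*((-16 + X)*(27/8 + X)) = X*(-16 + X)*(27/8 + X))
311*(F(0) - 495) = 311*((⅛)*0*(-432 - 101*0 + 8*0²) - 495) = 311*((⅛)*0*(-432 + 0 + 8*0) - 495) = 311*((⅛)*0*(-432 + 0 + 0) - 495) = 311*((⅛)*0*(-432) - 495) = 311*(0 - 495) = 311*(-495) = -153945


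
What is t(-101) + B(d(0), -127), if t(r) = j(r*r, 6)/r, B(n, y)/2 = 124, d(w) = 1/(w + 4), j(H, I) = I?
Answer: 25042/101 ≈ 247.94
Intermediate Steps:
d(w) = 1/(4 + w)
B(n, y) = 248 (B(n, y) = 2*124 = 248)
t(r) = 6/r
t(-101) + B(d(0), -127) = 6/(-101) + 248 = 6*(-1/101) + 248 = -6/101 + 248 = 25042/101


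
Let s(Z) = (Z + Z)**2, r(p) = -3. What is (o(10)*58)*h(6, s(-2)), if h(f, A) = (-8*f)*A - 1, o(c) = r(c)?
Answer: 133806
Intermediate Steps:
s(Z) = 4*Z**2 (s(Z) = (2*Z)**2 = 4*Z**2)
o(c) = -3
h(f, A) = -1 - 8*A*f (h(f, A) = -8*A*f - 1 = -1 - 8*A*f)
(o(10)*58)*h(6, s(-2)) = (-3*58)*(-1 - 8*4*(-2)**2*6) = -174*(-1 - 8*4*4*6) = -174*(-1 - 8*16*6) = -174*(-1 - 768) = -174*(-769) = 133806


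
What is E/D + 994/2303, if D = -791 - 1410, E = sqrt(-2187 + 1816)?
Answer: 142/329 - I*sqrt(371)/2201 ≈ 0.43161 - 0.0087512*I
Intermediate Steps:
E = I*sqrt(371) (E = sqrt(-371) = I*sqrt(371) ≈ 19.261*I)
D = -2201
E/D + 994/2303 = (I*sqrt(371))/(-2201) + 994/2303 = (I*sqrt(371))*(-1/2201) + 994*(1/2303) = -I*sqrt(371)/2201 + 142/329 = 142/329 - I*sqrt(371)/2201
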